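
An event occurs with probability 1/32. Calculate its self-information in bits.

Information content I(x) = -log₂(p(x))
I = -log₂(1/32) = -log₂(0.0312)
I = 5.0000 bits


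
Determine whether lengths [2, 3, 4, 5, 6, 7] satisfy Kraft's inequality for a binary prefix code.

Kraft inequality: Σ 2^(-l_i) ≤ 1 for prefix-free code
Calculating: 2^(-2) + 2^(-3) + 2^(-4) + 2^(-5) + 2^(-6) + 2^(-7)
= 0.25 + 0.125 + 0.0625 + 0.03125 + 0.015625 + 0.0078125
= 0.4922
Since 0.4922 ≤ 1, prefix-free code exists


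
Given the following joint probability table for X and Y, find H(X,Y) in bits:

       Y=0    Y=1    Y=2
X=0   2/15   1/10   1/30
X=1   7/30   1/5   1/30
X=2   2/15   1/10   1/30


H(X,Y) = -Σ p(x,y) log₂ p(x,y)
  p(0,0)=2/15: -0.1333 × log₂(0.1333) = 0.3876
  p(0,1)=1/10: -0.1000 × log₂(0.1000) = 0.3322
  p(0,2)=1/30: -0.0333 × log₂(0.0333) = 0.1636
  p(1,0)=7/30: -0.2333 × log₂(0.2333) = 0.4899
  p(1,1)=1/5: -0.2000 × log₂(0.2000) = 0.4644
  p(1,2)=1/30: -0.0333 × log₂(0.0333) = 0.1636
  p(2,0)=2/15: -0.1333 × log₂(0.1333) = 0.3876
  p(2,1)=1/10: -0.1000 × log₂(0.1000) = 0.3322
  p(2,2)=1/30: -0.0333 × log₂(0.0333) = 0.1636
H(X,Y) = 2.8845 bits


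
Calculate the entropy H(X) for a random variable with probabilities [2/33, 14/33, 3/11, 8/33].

H(X) = -Σ p(x) log₂ p(x)
  -2/33 × log₂(2/33) = 0.2451
  -14/33 × log₂(14/33) = 0.5248
  -3/11 × log₂(3/11) = 0.5112
  -8/33 × log₂(8/33) = 0.4956
H(X) = 1.7767 bits


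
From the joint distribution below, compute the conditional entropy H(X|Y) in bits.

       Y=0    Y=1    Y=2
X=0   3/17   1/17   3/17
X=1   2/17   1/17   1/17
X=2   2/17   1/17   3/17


H(X|Y) = Σ_y p(y) H(X|Y=y)
  p(Y=0) = 7/17, H(X|Y=0) = 1.5567
  p(Y=1) = 3/17, H(X|Y=1) = 1.5850
  p(Y=2) = 7/17, H(X|Y=2) = 1.4488
H(X|Y) = 0.4118×1.5567 + 0.1765×1.5850 + 0.4118×1.4488 = 1.5172 bits


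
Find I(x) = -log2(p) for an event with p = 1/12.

Information content I(x) = -log₂(p(x))
I = -log₂(1/12) = -log₂(0.0833)
I = 3.5850 bits


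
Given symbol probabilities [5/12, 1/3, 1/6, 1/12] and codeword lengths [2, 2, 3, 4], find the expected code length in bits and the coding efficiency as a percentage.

Average length L = Σ p_i × l_i = 2.3333 bits
Entropy H = 1.7842 bits
Efficiency η = H/L × 100% = 76.46%


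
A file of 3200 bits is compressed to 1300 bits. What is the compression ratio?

Compression ratio = Original / Compressed
= 3200 / 1300 = 2.46:1


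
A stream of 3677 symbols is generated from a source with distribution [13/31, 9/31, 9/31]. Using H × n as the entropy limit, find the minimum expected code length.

Entropy H = 1.5618 bits/symbol
Minimum bits = H × n = 1.5618 × 3677
= 5742.73 bits


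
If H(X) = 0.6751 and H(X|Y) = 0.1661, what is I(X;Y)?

I(X;Y) = H(X) - H(X|Y)
I(X;Y) = 0.6751 - 0.1661 = 0.509 bits


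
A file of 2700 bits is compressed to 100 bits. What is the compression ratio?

Compression ratio = Original / Compressed
= 2700 / 100 = 27.00:1


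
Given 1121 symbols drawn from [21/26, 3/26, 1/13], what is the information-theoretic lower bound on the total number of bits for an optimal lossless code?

Entropy H = 0.8930 bits/symbol
Minimum bits = H × n = 0.8930 × 1121
= 1001.05 bits


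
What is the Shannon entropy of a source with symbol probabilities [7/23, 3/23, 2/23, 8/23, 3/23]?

H(X) = -Σ p(x) log₂ p(x)
  -7/23 × log₂(7/23) = 0.5223
  -3/23 × log₂(3/23) = 0.3833
  -2/23 × log₂(2/23) = 0.3064
  -8/23 × log₂(8/23) = 0.5299
  -3/23 × log₂(3/23) = 0.3833
H(X) = 2.1252 bits


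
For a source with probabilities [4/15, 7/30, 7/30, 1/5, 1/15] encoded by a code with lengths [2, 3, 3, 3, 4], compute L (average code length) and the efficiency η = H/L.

Average length L = Σ p_i × l_i = 2.8000 bits
Entropy H = 2.2131 bits
Efficiency η = H/L × 100% = 79.04%


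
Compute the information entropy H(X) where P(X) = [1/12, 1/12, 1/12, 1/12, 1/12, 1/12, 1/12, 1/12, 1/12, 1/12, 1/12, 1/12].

H(X) = -Σ p(x) log₂ p(x)
  -1/12 × log₂(1/12) = 0.2987
  -1/12 × log₂(1/12) = 0.2987
  -1/12 × log₂(1/12) = 0.2987
  -1/12 × log₂(1/12) = 0.2987
  -1/12 × log₂(1/12) = 0.2987
  -1/12 × log₂(1/12) = 0.2987
  -1/12 × log₂(1/12) = 0.2987
  -1/12 × log₂(1/12) = 0.2987
  -1/12 × log₂(1/12) = 0.2987
  -1/12 × log₂(1/12) = 0.2987
  -1/12 × log₂(1/12) = 0.2987
  -1/12 × log₂(1/12) = 0.2987
H(X) = 3.5850 bits


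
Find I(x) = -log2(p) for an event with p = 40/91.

Information content I(x) = -log₂(p(x))
I = -log₂(40/91) = -log₂(0.4396)
I = 1.1859 bits


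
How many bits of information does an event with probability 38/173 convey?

Information content I(x) = -log₂(p(x))
I = -log₂(38/173) = -log₂(0.2197)
I = 2.1867 bits


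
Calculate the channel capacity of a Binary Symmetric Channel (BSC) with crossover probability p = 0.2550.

For BSC with error probability p:
C = 1 - H(p) where H(p) is binary entropy
H(0.2550) = -0.2550 × log₂(0.2550) - 0.7450 × log₂(0.7450)
H(p) = 0.8191
C = 1 - 0.8191 = 0.1809 bits/use


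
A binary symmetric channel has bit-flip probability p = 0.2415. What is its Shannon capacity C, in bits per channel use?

For BSC with error probability p:
C = 1 - H(p) where H(p) is binary entropy
H(0.2415) = -0.2415 × log₂(0.2415) - 0.7585 × log₂(0.7585)
H(p) = 0.7975
C = 1 - 0.7975 = 0.2025 bits/use


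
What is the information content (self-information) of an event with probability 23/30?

Information content I(x) = -log₂(p(x))
I = -log₂(23/30) = -log₂(0.7667)
I = 0.3833 bits


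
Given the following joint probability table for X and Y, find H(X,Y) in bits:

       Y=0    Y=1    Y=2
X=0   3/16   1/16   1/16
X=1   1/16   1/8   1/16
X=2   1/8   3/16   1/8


H(X,Y) = -Σ p(x,y) log₂ p(x,y)
  p(0,0)=3/16: -0.1875 × log₂(0.1875) = 0.4528
  p(0,1)=1/16: -0.0625 × log₂(0.0625) = 0.2500
  p(0,2)=1/16: -0.0625 × log₂(0.0625) = 0.2500
  p(1,0)=1/16: -0.0625 × log₂(0.0625) = 0.2500
  p(1,1)=1/8: -0.1250 × log₂(0.1250) = 0.3750
  p(1,2)=1/16: -0.0625 × log₂(0.0625) = 0.2500
  p(2,0)=1/8: -0.1250 × log₂(0.1250) = 0.3750
  p(2,1)=3/16: -0.1875 × log₂(0.1875) = 0.4528
  p(2,2)=1/8: -0.1250 × log₂(0.1250) = 0.3750
H(X,Y) = 3.0306 bits


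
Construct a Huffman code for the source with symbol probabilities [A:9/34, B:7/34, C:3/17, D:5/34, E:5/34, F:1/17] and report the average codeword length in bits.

Huffman tree construction:
Combine smallest probabilities repeatedly
Resulting codes:
  A: 10 (length 2)
  B: 00 (length 2)
  C: 111 (length 3)
  D: 011 (length 3)
  E: 110 (length 3)
  F: 010 (length 3)
Average length = Σ p(s) × length(s) = 2.5294 bits


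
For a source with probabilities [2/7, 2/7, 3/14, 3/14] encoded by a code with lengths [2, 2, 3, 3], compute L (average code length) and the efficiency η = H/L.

Average length L = Σ p_i × l_i = 2.4286 bits
Entropy H = 1.9852 bits
Efficiency η = H/L × 100% = 81.74%


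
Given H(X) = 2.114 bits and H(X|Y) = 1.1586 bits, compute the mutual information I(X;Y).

I(X;Y) = H(X) - H(X|Y)
I(X;Y) = 2.114 - 1.1586 = 0.9554 bits


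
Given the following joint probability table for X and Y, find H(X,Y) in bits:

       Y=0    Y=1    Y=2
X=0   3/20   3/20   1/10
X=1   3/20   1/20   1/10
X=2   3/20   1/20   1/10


H(X,Y) = -Σ p(x,y) log₂ p(x,y)
  p(0,0)=3/20: -0.1500 × log₂(0.1500) = 0.4105
  p(0,1)=3/20: -0.1500 × log₂(0.1500) = 0.4105
  p(0,2)=1/10: -0.1000 × log₂(0.1000) = 0.3322
  p(1,0)=3/20: -0.1500 × log₂(0.1500) = 0.4105
  p(1,1)=1/20: -0.0500 × log₂(0.0500) = 0.2161
  p(1,2)=1/10: -0.1000 × log₂(0.1000) = 0.3322
  p(2,0)=3/20: -0.1500 × log₂(0.1500) = 0.4105
  p(2,1)=1/20: -0.0500 × log₂(0.0500) = 0.2161
  p(2,2)=1/10: -0.1000 × log₂(0.1000) = 0.3322
H(X,Y) = 3.0710 bits


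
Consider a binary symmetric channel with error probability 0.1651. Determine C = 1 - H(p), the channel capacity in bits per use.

For BSC with error probability p:
C = 1 - H(p) where H(p) is binary entropy
H(0.1651) = -0.1651 × log₂(0.1651) - 0.8349 × log₂(0.8349)
H(p) = 0.6464
C = 1 - 0.6464 = 0.3536 bits/use


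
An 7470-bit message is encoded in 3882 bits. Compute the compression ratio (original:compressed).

Compression ratio = Original / Compressed
= 7470 / 3882 = 1.92:1


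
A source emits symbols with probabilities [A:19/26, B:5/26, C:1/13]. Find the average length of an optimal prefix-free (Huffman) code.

Huffman tree construction:
Combine smallest probabilities repeatedly
Resulting codes:
  A: 1 (length 1)
  B: 01 (length 2)
  C: 00 (length 2)
Average length = Σ p(s) × length(s) = 1.2692 bits


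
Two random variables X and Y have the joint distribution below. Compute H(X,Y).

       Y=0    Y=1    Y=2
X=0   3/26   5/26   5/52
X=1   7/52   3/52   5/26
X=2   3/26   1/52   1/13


H(X,Y) = -Σ p(x,y) log₂ p(x,y)
  p(0,0)=3/26: -0.1154 × log₂(0.1154) = 0.3595
  p(0,1)=5/26: -0.1923 × log₂(0.1923) = 0.4574
  p(0,2)=5/52: -0.0962 × log₂(0.0962) = 0.3249
  p(1,0)=7/52: -0.1346 × log₂(0.1346) = 0.3895
  p(1,1)=3/52: -0.0577 × log₂(0.0577) = 0.2374
  p(1,2)=5/26: -0.1923 × log₂(0.1923) = 0.4574
  p(2,0)=3/26: -0.1154 × log₂(0.1154) = 0.3595
  p(2,1)=1/52: -0.0192 × log₂(0.0192) = 0.1096
  p(2,2)=1/13: -0.0769 × log₂(0.0769) = 0.2846
H(X,Y) = 2.9798 bits


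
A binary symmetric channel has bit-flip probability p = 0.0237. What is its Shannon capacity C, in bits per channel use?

For BSC with error probability p:
C = 1 - H(p) where H(p) is binary entropy
H(0.0237) = -0.0237 × log₂(0.0237) - 0.9763 × log₂(0.9763)
H(p) = 0.1617
C = 1 - 0.1617 = 0.8383 bits/use


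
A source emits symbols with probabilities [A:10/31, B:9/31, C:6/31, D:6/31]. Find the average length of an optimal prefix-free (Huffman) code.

Huffman tree construction:
Combine smallest probabilities repeatedly
Resulting codes:
  A: 11 (length 2)
  B: 10 (length 2)
  C: 00 (length 2)
  D: 01 (length 2)
Average length = Σ p(s) × length(s) = 2.0000 bits


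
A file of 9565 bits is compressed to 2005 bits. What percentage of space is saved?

Space savings = (1 - Compressed/Original) × 100%
= (1 - 2005/9565) × 100%
= 79.04%


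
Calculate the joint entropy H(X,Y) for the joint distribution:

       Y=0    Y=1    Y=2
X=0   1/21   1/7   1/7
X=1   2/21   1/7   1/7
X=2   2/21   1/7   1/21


H(X,Y) = -Σ p(x,y) log₂ p(x,y)
  p(0,0)=1/21: -0.0476 × log₂(0.0476) = 0.2092
  p(0,1)=1/7: -0.1429 × log₂(0.1429) = 0.4011
  p(0,2)=1/7: -0.1429 × log₂(0.1429) = 0.4011
  p(1,0)=2/21: -0.0952 × log₂(0.0952) = 0.3231
  p(1,1)=1/7: -0.1429 × log₂(0.1429) = 0.4011
  p(1,2)=1/7: -0.1429 × log₂(0.1429) = 0.4011
  p(2,0)=2/21: -0.0952 × log₂(0.0952) = 0.3231
  p(2,1)=1/7: -0.1429 × log₂(0.1429) = 0.4011
  p(2,2)=1/21: -0.0476 × log₂(0.0476) = 0.2092
H(X,Y) = 3.0697 bits


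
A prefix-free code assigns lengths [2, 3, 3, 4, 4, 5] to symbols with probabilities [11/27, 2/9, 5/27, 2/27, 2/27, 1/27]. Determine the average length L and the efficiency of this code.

Average length L = Σ p_i × l_i = 2.8148 bits
Entropy H = 2.1929 bits
Efficiency η = H/L × 100% = 77.91%


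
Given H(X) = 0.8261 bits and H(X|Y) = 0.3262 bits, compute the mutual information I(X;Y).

I(X;Y) = H(X) - H(X|Y)
I(X;Y) = 0.8261 - 0.3262 = 0.4999 bits


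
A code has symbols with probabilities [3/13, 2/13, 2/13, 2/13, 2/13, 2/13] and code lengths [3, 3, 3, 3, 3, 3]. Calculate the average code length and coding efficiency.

Average length L = Σ p_i × l_i = 3.0000 bits
Entropy H = 2.5654 bits
Efficiency η = H/L × 100% = 85.51%


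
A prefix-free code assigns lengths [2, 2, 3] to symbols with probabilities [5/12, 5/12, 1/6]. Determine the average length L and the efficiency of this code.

Average length L = Σ p_i × l_i = 2.1667 bits
Entropy H = 1.4834 bits
Efficiency η = H/L × 100% = 68.46%


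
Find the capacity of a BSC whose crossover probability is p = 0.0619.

For BSC with error probability p:
C = 1 - H(p) where H(p) is binary entropy
H(0.0619) = -0.0619 × log₂(0.0619) - 0.9381 × log₂(0.9381)
H(p) = 0.3349
C = 1 - 0.3349 = 0.6651 bits/use


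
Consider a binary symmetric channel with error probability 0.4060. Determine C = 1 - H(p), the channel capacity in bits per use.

For BSC with error probability p:
C = 1 - H(p) where H(p) is binary entropy
H(0.4060) = -0.4060 × log₂(0.4060) - 0.5940 × log₂(0.5940)
H(p) = 0.9744
C = 1 - 0.9744 = 0.0256 bits/use


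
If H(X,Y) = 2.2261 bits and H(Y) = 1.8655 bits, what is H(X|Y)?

Chain rule: H(X,Y) = H(X|Y) + H(Y)
H(X|Y) = H(X,Y) - H(Y) = 2.2261 - 1.8655 = 0.3606 bits


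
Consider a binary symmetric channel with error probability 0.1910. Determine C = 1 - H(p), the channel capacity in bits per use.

For BSC with error probability p:
C = 1 - H(p) where H(p) is binary entropy
H(0.1910) = -0.1910 × log₂(0.1910) - 0.8090 × log₂(0.8090)
H(p) = 0.7036
C = 1 - 0.7036 = 0.2964 bits/use


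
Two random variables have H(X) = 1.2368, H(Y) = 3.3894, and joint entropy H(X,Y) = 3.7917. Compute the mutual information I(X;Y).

I(X;Y) = H(X) + H(Y) - H(X,Y)
I(X;Y) = 1.2368 + 3.3894 - 3.7917 = 0.8345 bits


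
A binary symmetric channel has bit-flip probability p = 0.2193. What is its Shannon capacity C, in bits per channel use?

For BSC with error probability p:
C = 1 - H(p) where H(p) is binary entropy
H(0.2193) = -0.2193 × log₂(0.2193) - 0.7807 × log₂(0.7807)
H(p) = 0.7589
C = 1 - 0.7589 = 0.2411 bits/use


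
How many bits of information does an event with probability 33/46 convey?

Information content I(x) = -log₂(p(x))
I = -log₂(33/46) = -log₂(0.7174)
I = 0.4792 bits


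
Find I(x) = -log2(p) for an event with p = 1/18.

Information content I(x) = -log₂(p(x))
I = -log₂(1/18) = -log₂(0.0556)
I = 4.1699 bits


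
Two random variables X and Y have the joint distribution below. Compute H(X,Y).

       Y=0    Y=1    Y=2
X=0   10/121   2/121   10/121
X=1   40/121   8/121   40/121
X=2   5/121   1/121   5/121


H(X,Y) = -Σ p(x,y) log₂ p(x,y)
  p(0,0)=10/121: -0.0826 × log₂(0.0826) = 0.2973
  p(0,1)=2/121: -0.0165 × log₂(0.0165) = 0.0978
  p(0,2)=10/121: -0.0826 × log₂(0.0826) = 0.2973
  p(1,0)=40/121: -0.3306 × log₂(0.3306) = 0.5279
  p(1,1)=8/121: -0.0661 × log₂(0.0661) = 0.2591
  p(1,2)=40/121: -0.3306 × log₂(0.3306) = 0.5279
  p(2,0)=5/121: -0.0413 × log₂(0.0413) = 0.1900
  p(2,1)=1/121: -0.0083 × log₂(0.0083) = 0.0572
  p(2,2)=5/121: -0.0413 × log₂(0.0413) = 0.1900
H(X,Y) = 2.4444 bits


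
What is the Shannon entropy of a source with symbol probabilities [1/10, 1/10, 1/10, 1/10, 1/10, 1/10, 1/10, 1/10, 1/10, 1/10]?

H(X) = -Σ p(x) log₂ p(x)
  -1/10 × log₂(1/10) = 0.3322
  -1/10 × log₂(1/10) = 0.3322
  -1/10 × log₂(1/10) = 0.3322
  -1/10 × log₂(1/10) = 0.3322
  -1/10 × log₂(1/10) = 0.3322
  -1/10 × log₂(1/10) = 0.3322
  -1/10 × log₂(1/10) = 0.3322
  -1/10 × log₂(1/10) = 0.3322
  -1/10 × log₂(1/10) = 0.3322
  -1/10 × log₂(1/10) = 0.3322
H(X) = 3.3219 bits


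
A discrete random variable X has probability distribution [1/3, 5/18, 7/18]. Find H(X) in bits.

H(X) = -Σ p(x) log₂ p(x)
  -1/3 × log₂(1/3) = 0.5283
  -5/18 × log₂(5/18) = 0.5133
  -7/18 × log₂(7/18) = 0.5299
H(X) = 1.5715 bits


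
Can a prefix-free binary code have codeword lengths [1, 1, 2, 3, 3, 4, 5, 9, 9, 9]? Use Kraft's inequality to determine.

Kraft inequality: Σ 2^(-l_i) ≤ 1 for prefix-free code
Calculating: 2^(-1) + 2^(-1) + 2^(-2) + 2^(-3) + 2^(-3) + 2^(-4) + 2^(-5) + 2^(-9) + 2^(-9) + 2^(-9)
= 0.5 + 0.5 + 0.25 + 0.125 + 0.125 + 0.0625 + 0.03125 + 0.001953125 + 0.001953125 + 0.001953125
= 1.5996
Since 1.5996 > 1, prefix-free code does not exist


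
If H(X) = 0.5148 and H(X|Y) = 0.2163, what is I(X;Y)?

I(X;Y) = H(X) - H(X|Y)
I(X;Y) = 0.5148 - 0.2163 = 0.2985 bits


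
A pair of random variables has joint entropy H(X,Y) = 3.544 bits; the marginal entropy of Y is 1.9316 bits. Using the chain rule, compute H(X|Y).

Chain rule: H(X,Y) = H(X|Y) + H(Y)
H(X|Y) = H(X,Y) - H(Y) = 3.544 - 1.9316 = 1.6124 bits


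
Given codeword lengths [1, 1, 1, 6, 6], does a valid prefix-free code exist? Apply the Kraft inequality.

Kraft inequality: Σ 2^(-l_i) ≤ 1 for prefix-free code
Calculating: 2^(-1) + 2^(-1) + 2^(-1) + 2^(-6) + 2^(-6)
= 0.5 + 0.5 + 0.5 + 0.015625 + 0.015625
= 1.5312
Since 1.5312 > 1, prefix-free code does not exist


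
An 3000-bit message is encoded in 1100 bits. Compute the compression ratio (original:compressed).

Compression ratio = Original / Compressed
= 3000 / 1100 = 2.73:1


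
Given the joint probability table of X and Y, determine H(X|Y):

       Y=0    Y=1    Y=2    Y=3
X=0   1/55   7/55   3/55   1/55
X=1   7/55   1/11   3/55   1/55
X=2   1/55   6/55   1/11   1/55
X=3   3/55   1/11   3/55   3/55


H(X|Y) = Σ_y p(y) H(X|Y=y)
  p(Y=0) = 12/55, H(X|Y=0) = 1.5511
  p(Y=1) = 23/55, H(X|Y=1) = 1.9853
  p(Y=2) = 14/55, H(X|Y=2) = 1.9592
  p(Y=3) = 6/55, H(X|Y=3) = 1.7925
H(X|Y) = 0.2182×1.5511 + 0.4182×1.9853 + 0.2545×1.9592 + 0.1091×1.7925 = 1.8629 bits


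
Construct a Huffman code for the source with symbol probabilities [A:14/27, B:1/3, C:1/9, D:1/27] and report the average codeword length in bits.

Huffman tree construction:
Combine smallest probabilities repeatedly
Resulting codes:
  A: 1 (length 1)
  B: 01 (length 2)
  C: 001 (length 3)
  D: 000 (length 3)
Average length = Σ p(s) × length(s) = 1.6296 bits


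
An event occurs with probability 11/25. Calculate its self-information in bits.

Information content I(x) = -log₂(p(x))
I = -log₂(11/25) = -log₂(0.4400)
I = 1.1844 bits


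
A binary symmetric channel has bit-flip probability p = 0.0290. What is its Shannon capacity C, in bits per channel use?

For BSC with error probability p:
C = 1 - H(p) where H(p) is binary entropy
H(0.0290) = -0.0290 × log₂(0.0290) - 0.9710 × log₂(0.9710)
H(p) = 0.1894
C = 1 - 0.1894 = 0.8106 bits/use


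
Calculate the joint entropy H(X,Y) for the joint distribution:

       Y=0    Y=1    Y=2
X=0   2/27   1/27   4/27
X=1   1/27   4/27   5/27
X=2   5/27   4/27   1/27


H(X,Y) = -Σ p(x,y) log₂ p(x,y)
  p(0,0)=2/27: -0.0741 × log₂(0.0741) = 0.2781
  p(0,1)=1/27: -0.0370 × log₂(0.0370) = 0.1761
  p(0,2)=4/27: -0.1481 × log₂(0.1481) = 0.4081
  p(1,0)=1/27: -0.0370 × log₂(0.0370) = 0.1761
  p(1,1)=4/27: -0.1481 × log₂(0.1481) = 0.4081
  p(1,2)=5/27: -0.1852 × log₂(0.1852) = 0.4505
  p(2,0)=5/27: -0.1852 × log₂(0.1852) = 0.4505
  p(2,1)=4/27: -0.1481 × log₂(0.1481) = 0.4081
  p(2,2)=1/27: -0.0370 × log₂(0.0370) = 0.1761
H(X,Y) = 2.9320 bits


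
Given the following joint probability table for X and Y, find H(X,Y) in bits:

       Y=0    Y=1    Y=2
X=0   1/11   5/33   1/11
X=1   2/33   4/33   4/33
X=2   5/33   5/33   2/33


H(X,Y) = -Σ p(x,y) log₂ p(x,y)
  p(0,0)=1/11: -0.0909 × log₂(0.0909) = 0.3145
  p(0,1)=5/33: -0.1515 × log₂(0.1515) = 0.4125
  p(0,2)=1/11: -0.0909 × log₂(0.0909) = 0.3145
  p(1,0)=2/33: -0.0606 × log₂(0.0606) = 0.2451
  p(1,1)=4/33: -0.1212 × log₂(0.1212) = 0.3690
  p(1,2)=4/33: -0.1212 × log₂(0.1212) = 0.3690
  p(2,0)=5/33: -0.1515 × log₂(0.1515) = 0.4125
  p(2,1)=5/33: -0.1515 × log₂(0.1515) = 0.4125
  p(2,2)=2/33: -0.0606 × log₂(0.0606) = 0.2451
H(X,Y) = 3.0947 bits


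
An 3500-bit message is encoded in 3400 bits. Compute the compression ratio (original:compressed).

Compression ratio = Original / Compressed
= 3500 / 3400 = 1.03:1


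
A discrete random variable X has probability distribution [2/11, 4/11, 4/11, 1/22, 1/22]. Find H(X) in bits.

H(X) = -Σ p(x) log₂ p(x)
  -2/11 × log₂(2/11) = 0.4472
  -4/11 × log₂(4/11) = 0.5307
  -4/11 × log₂(4/11) = 0.5307
  -1/22 × log₂(1/22) = 0.2027
  -1/22 × log₂(1/22) = 0.2027
H(X) = 1.9140 bits


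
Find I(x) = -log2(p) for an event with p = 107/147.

Information content I(x) = -log₂(p(x))
I = -log₂(107/147) = -log₂(0.7279)
I = 0.4582 bits


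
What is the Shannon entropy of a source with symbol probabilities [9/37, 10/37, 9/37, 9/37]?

H(X) = -Σ p(x) log₂ p(x)
  -9/37 × log₂(9/37) = 0.4961
  -10/37 × log₂(10/37) = 0.5101
  -9/37 × log₂(9/37) = 0.4961
  -9/37 × log₂(9/37) = 0.4961
H(X) = 1.9984 bits


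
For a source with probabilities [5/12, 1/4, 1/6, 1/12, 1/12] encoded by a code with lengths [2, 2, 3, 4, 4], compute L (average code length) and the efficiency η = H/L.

Average length L = Σ p_i × l_i = 2.5000 bits
Entropy H = 2.0546 bits
Efficiency η = H/L × 100% = 82.18%


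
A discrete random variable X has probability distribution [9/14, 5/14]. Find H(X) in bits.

H(X) = -Σ p(x) log₂ p(x)
  -9/14 × log₂(9/14) = 0.4098
  -5/14 × log₂(5/14) = 0.5305
H(X) = 0.9403 bits


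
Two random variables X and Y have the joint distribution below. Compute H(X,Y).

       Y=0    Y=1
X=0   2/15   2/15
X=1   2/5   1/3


H(X,Y) = -Σ p(x,y) log₂ p(x,y)
  p(0,0)=2/15: -0.1333 × log₂(0.1333) = 0.3876
  p(0,1)=2/15: -0.1333 × log₂(0.1333) = 0.3876
  p(1,0)=2/5: -0.4000 × log₂(0.4000) = 0.5288
  p(1,1)=1/3: -0.3333 × log₂(0.3333) = 0.5283
H(X,Y) = 1.8323 bits


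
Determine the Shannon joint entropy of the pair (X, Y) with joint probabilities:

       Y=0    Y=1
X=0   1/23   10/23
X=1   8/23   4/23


H(X,Y) = -Σ p(x,y) log₂ p(x,y)
  p(0,0)=1/23: -0.0435 × log₂(0.0435) = 0.1967
  p(0,1)=10/23: -0.4348 × log₂(0.4348) = 0.5224
  p(1,0)=8/23: -0.3478 × log₂(0.3478) = 0.5299
  p(1,1)=4/23: -0.1739 × log₂(0.1739) = 0.4389
H(X,Y) = 1.6879 bits


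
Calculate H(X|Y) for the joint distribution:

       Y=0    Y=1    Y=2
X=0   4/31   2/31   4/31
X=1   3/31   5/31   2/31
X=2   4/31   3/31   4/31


H(X|Y) = Σ_y p(y) H(X|Y=y)
  p(Y=0) = 11/31, H(X|Y=0) = 1.5726
  p(Y=1) = 10/31, H(X|Y=1) = 1.4855
  p(Y=2) = 10/31, H(X|Y=2) = 1.5219
H(X|Y) = 0.3548×1.5726 + 0.3226×1.4855 + 0.3226×1.5219 = 1.5282 bits


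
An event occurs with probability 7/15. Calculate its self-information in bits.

Information content I(x) = -log₂(p(x))
I = -log₂(7/15) = -log₂(0.4667)
I = 1.0995 bits


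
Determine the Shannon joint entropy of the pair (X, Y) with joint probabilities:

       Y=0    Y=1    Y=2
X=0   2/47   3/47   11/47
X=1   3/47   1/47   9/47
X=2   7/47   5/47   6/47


H(X,Y) = -Σ p(x,y) log₂ p(x,y)
  p(0,0)=2/47: -0.0426 × log₂(0.0426) = 0.1938
  p(0,1)=3/47: -0.0638 × log₂(0.0638) = 0.2534
  p(0,2)=11/47: -0.2340 × log₂(0.2340) = 0.4904
  p(1,0)=3/47: -0.0638 × log₂(0.0638) = 0.2534
  p(1,1)=1/47: -0.0213 × log₂(0.0213) = 0.1182
  p(1,2)=9/47: -0.1915 × log₂(0.1915) = 0.4566
  p(2,0)=7/47: -0.1489 × log₂(0.1489) = 0.4092
  p(2,1)=5/47: -0.1064 × log₂(0.1064) = 0.3439
  p(2,2)=6/47: -0.1277 × log₂(0.1277) = 0.3791
H(X,Y) = 2.8979 bits


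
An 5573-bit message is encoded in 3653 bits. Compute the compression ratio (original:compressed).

Compression ratio = Original / Compressed
= 5573 / 3653 = 1.53:1


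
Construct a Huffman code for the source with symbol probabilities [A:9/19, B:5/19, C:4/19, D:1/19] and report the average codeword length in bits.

Huffman tree construction:
Combine smallest probabilities repeatedly
Resulting codes:
  A: 0 (length 1)
  B: 10 (length 2)
  C: 111 (length 3)
  D: 110 (length 3)
Average length = Σ p(s) × length(s) = 1.7895 bits


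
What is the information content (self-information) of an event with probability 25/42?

Information content I(x) = -log₂(p(x))
I = -log₂(25/42) = -log₂(0.5952)
I = 0.7485 bits


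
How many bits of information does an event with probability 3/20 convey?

Information content I(x) = -log₂(p(x))
I = -log₂(3/20) = -log₂(0.1500)
I = 2.7370 bits


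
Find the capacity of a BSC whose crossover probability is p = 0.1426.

For BSC with error probability p:
C = 1 - H(p) where H(p) is binary entropy
H(0.1426) = -0.1426 × log₂(0.1426) - 0.8574 × log₂(0.8574)
H(p) = 0.5910
C = 1 - 0.5910 = 0.4090 bits/use


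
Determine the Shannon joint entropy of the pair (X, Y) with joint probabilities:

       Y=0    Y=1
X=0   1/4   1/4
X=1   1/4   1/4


H(X,Y) = -Σ p(x,y) log₂ p(x,y)
  p(0,0)=1/4: -0.2500 × log₂(0.2500) = 0.5000
  p(0,1)=1/4: -0.2500 × log₂(0.2500) = 0.5000
  p(1,0)=1/4: -0.2500 × log₂(0.2500) = 0.5000
  p(1,1)=1/4: -0.2500 × log₂(0.2500) = 0.5000
H(X,Y) = 2.0000 bits


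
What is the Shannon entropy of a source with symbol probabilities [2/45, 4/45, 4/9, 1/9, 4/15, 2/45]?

H(X) = -Σ p(x) log₂ p(x)
  -2/45 × log₂(2/45) = 0.1996
  -4/45 × log₂(4/45) = 0.3104
  -4/9 × log₂(4/9) = 0.5200
  -1/9 × log₂(1/9) = 0.3522
  -4/15 × log₂(4/15) = 0.5085
  -2/45 × log₂(2/45) = 0.1996
H(X) = 2.0903 bits


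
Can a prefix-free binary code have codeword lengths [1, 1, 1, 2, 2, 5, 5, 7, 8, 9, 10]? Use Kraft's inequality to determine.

Kraft inequality: Σ 2^(-l_i) ≤ 1 for prefix-free code
Calculating: 2^(-1) + 2^(-1) + 2^(-1) + 2^(-2) + 2^(-2) + 2^(-5) + 2^(-5) + 2^(-7) + 2^(-8) + 2^(-9) + 2^(-10)
= 0.5 + 0.5 + 0.5 + 0.25 + 0.25 + 0.03125 + 0.03125 + 0.0078125 + 0.00390625 + 0.001953125 + 0.0009765625
= 2.0771
Since 2.0771 > 1, prefix-free code does not exist


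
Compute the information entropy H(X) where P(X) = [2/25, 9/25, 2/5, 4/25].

H(X) = -Σ p(x) log₂ p(x)
  -2/25 × log₂(2/25) = 0.2915
  -9/25 × log₂(9/25) = 0.5306
  -2/5 × log₂(2/5) = 0.5288
  -4/25 × log₂(4/25) = 0.4230
H(X) = 1.7739 bits


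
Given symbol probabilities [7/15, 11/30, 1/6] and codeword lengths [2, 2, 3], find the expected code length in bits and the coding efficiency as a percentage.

Average length L = Σ p_i × l_i = 2.1667 bits
Entropy H = 1.4747 bits
Efficiency η = H/L × 100% = 68.06%


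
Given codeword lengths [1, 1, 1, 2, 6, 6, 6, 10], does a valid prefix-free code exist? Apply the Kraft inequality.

Kraft inequality: Σ 2^(-l_i) ≤ 1 for prefix-free code
Calculating: 2^(-1) + 2^(-1) + 2^(-1) + 2^(-2) + 2^(-6) + 2^(-6) + 2^(-6) + 2^(-10)
= 0.5 + 0.5 + 0.5 + 0.25 + 0.015625 + 0.015625 + 0.015625 + 0.0009765625
= 1.7979
Since 1.7979 > 1, prefix-free code does not exist


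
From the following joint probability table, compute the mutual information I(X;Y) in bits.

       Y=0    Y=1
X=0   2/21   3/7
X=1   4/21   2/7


H(X) = 0.9984, H(Y) = 0.8631, H(X,Y) = 1.8190
I(X;Y) = H(X) + H(Y) - H(X,Y) = 0.0425 bits


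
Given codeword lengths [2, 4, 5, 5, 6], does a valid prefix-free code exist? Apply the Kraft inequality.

Kraft inequality: Σ 2^(-l_i) ≤ 1 for prefix-free code
Calculating: 2^(-2) + 2^(-4) + 2^(-5) + 2^(-5) + 2^(-6)
= 0.25 + 0.0625 + 0.03125 + 0.03125 + 0.015625
= 0.3906
Since 0.3906 ≤ 1, prefix-free code exists


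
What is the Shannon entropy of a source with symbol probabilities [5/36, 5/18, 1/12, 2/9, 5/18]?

H(X) = -Σ p(x) log₂ p(x)
  -5/36 × log₂(5/36) = 0.3956
  -5/18 × log₂(5/18) = 0.5133
  -1/12 × log₂(1/12) = 0.2987
  -2/9 × log₂(2/9) = 0.4822
  -5/18 × log₂(5/18) = 0.5133
H(X) = 2.2032 bits


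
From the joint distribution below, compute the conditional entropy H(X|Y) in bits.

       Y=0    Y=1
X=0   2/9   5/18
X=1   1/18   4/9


H(X|Y) = Σ_y p(y) H(X|Y=y)
  p(Y=0) = 5/18, H(X|Y=0) = 0.7219
  p(Y=1) = 13/18, H(X|Y=1) = 0.9612
H(X|Y) = 0.2778×0.7219 + 0.7222×0.9612 = 0.8948 bits


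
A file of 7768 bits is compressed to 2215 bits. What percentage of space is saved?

Space savings = (1 - Compressed/Original) × 100%
= (1 - 2215/7768) × 100%
= 71.49%


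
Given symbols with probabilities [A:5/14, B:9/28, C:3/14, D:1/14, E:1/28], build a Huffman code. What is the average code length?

Huffman tree construction:
Combine smallest probabilities repeatedly
Resulting codes:
  A: 0 (length 1)
  B: 10 (length 2)
  C: 111 (length 3)
  D: 1101 (length 4)
  E: 1100 (length 4)
Average length = Σ p(s) × length(s) = 2.0714 bits


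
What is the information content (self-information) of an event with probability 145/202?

Information content I(x) = -log₂(p(x))
I = -log₂(145/202) = -log₂(0.7178)
I = 0.4783 bits


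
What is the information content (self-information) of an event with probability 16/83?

Information content I(x) = -log₂(p(x))
I = -log₂(16/83) = -log₂(0.1928)
I = 2.3750 bits


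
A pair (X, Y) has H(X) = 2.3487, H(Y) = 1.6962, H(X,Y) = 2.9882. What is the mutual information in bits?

I(X;Y) = H(X) + H(Y) - H(X,Y)
I(X;Y) = 2.3487 + 1.6962 - 2.9882 = 1.0567 bits


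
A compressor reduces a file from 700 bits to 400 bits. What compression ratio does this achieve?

Compression ratio = Original / Compressed
= 700 / 400 = 1.75:1


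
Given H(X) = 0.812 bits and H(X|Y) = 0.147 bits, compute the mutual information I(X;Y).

I(X;Y) = H(X) - H(X|Y)
I(X;Y) = 0.812 - 0.147 = 0.665 bits


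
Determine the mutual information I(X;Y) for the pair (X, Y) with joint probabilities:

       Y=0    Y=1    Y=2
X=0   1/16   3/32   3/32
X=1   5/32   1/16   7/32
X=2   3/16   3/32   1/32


H(X) = 1.5462, H(Y) = 1.5575, H(X,Y) = 2.9676
I(X;Y) = H(X) + H(Y) - H(X,Y) = 0.1361 bits


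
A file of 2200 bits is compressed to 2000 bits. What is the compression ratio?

Compression ratio = Original / Compressed
= 2200 / 2000 = 1.10:1


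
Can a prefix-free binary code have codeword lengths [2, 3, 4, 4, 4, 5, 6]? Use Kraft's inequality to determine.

Kraft inequality: Σ 2^(-l_i) ≤ 1 for prefix-free code
Calculating: 2^(-2) + 2^(-3) + 2^(-4) + 2^(-4) + 2^(-4) + 2^(-5) + 2^(-6)
= 0.25 + 0.125 + 0.0625 + 0.0625 + 0.0625 + 0.03125 + 0.015625
= 0.6094
Since 0.6094 ≤ 1, prefix-free code exists


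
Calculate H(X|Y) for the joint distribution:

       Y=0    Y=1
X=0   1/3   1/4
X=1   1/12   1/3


H(X|Y) = Σ_y p(y) H(X|Y=y)
  p(Y=0) = 5/12, H(X|Y=0) = 0.7219
  p(Y=1) = 7/12, H(X|Y=1) = 0.9852
H(X|Y) = 0.4167×0.7219 + 0.5833×0.9852 = 0.8755 bits


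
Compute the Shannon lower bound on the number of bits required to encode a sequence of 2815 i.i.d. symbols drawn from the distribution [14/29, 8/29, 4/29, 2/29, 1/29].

Entropy H = 1.8475 bits/symbol
Minimum bits = H × n = 1.8475 × 2815
= 5200.81 bits


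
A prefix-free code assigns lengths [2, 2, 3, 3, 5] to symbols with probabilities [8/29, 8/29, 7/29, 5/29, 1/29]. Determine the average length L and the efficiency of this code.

Average length L = Σ p_i × l_i = 2.5172 bits
Entropy H = 2.1248 bits
Efficiency η = H/L × 100% = 84.41%


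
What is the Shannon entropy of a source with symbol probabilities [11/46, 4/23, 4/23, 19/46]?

H(X) = -Σ p(x) log₂ p(x)
  -11/46 × log₂(11/46) = 0.4936
  -4/23 × log₂(4/23) = 0.4389
  -4/23 × log₂(4/23) = 0.4389
  -19/46 × log₂(19/46) = 0.5269
H(X) = 1.8982 bits


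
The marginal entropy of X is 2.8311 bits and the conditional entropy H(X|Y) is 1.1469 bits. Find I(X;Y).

I(X;Y) = H(X) - H(X|Y)
I(X;Y) = 2.8311 - 1.1469 = 1.6842 bits


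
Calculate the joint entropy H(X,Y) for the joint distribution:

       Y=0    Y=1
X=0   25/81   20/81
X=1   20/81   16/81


H(X,Y) = -Σ p(x,y) log₂ p(x,y)
  p(0,0)=25/81: -0.3086 × log₂(0.3086) = 0.5235
  p(0,1)=20/81: -0.2469 × log₂(0.2469) = 0.4983
  p(1,0)=20/81: -0.2469 × log₂(0.2469) = 0.4983
  p(1,1)=16/81: -0.1975 × log₂(0.1975) = 0.4622
H(X,Y) = 1.9822 bits


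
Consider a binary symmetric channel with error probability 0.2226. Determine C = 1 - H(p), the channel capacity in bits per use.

For BSC with error probability p:
C = 1 - H(p) where H(p) is binary entropy
H(0.2226) = -0.2226 × log₂(0.2226) - 0.7774 × log₂(0.7774)
H(p) = 0.7649
C = 1 - 0.7649 = 0.2351 bits/use


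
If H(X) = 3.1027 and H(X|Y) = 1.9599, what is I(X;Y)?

I(X;Y) = H(X) - H(X|Y)
I(X;Y) = 3.1027 - 1.9599 = 1.1428 bits


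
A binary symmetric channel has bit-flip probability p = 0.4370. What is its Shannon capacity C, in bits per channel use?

For BSC with error probability p:
C = 1 - H(p) where H(p) is binary entropy
H(0.4370) = -0.4370 × log₂(0.4370) - 0.5630 × log₂(0.5630)
H(p) = 0.9885
C = 1 - 0.9885 = 0.0115 bits/use


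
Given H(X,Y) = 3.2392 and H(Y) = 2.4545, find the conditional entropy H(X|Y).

Chain rule: H(X,Y) = H(X|Y) + H(Y)
H(X|Y) = H(X,Y) - H(Y) = 3.2392 - 2.4545 = 0.7847 bits


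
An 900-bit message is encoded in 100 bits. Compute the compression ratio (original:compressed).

Compression ratio = Original / Compressed
= 900 / 100 = 9.00:1


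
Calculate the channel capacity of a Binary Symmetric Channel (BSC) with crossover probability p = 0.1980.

For BSC with error probability p:
C = 1 - H(p) where H(p) is binary entropy
H(0.1980) = -0.1980 × log₂(0.1980) - 0.8020 × log₂(0.8020)
H(p) = 0.7179
C = 1 - 0.7179 = 0.2821 bits/use


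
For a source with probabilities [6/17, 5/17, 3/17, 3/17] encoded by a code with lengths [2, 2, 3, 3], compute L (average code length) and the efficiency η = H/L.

Average length L = Σ p_i × l_i = 2.3529 bits
Entropy H = 1.9328 bits
Efficiency η = H/L × 100% = 82.14%


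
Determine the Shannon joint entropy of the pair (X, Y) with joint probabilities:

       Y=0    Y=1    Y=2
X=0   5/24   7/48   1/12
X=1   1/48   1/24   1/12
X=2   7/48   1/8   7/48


H(X,Y) = -Σ p(x,y) log₂ p(x,y)
  p(0,0)=5/24: -0.2083 × log₂(0.2083) = 0.4715
  p(0,1)=7/48: -0.1458 × log₂(0.1458) = 0.4051
  p(0,2)=1/12: -0.0833 × log₂(0.0833) = 0.2987
  p(1,0)=1/48: -0.0208 × log₂(0.0208) = 0.1164
  p(1,1)=1/24: -0.0417 × log₂(0.0417) = 0.1910
  p(1,2)=1/12: -0.0833 × log₂(0.0833) = 0.2987
  p(2,0)=7/48: -0.1458 × log₂(0.1458) = 0.4051
  p(2,1)=1/8: -0.1250 × log₂(0.1250) = 0.3750
  p(2,2)=7/48: -0.1458 × log₂(0.1458) = 0.4051
H(X,Y) = 2.9666 bits


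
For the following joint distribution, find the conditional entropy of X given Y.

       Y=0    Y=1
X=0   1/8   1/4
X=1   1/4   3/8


H(X|Y) = Σ_y p(y) H(X|Y=y)
  p(Y=0) = 3/8, H(X|Y=0) = 0.9183
  p(Y=1) = 5/8, H(X|Y=1) = 0.9710
H(X|Y) = 0.3750×0.9183 + 0.6250×0.9710 = 0.9512 bits


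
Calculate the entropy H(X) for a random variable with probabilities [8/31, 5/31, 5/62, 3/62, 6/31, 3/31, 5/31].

H(X) = -Σ p(x) log₂ p(x)
  -8/31 × log₂(8/31) = 0.5043
  -5/31 × log₂(5/31) = 0.4246
  -5/62 × log₂(5/62) = 0.2929
  -3/62 × log₂(3/62) = 0.2114
  -6/31 × log₂(6/31) = 0.4586
  -3/31 × log₂(3/31) = 0.3261
  -5/31 × log₂(5/31) = 0.4246
H(X) = 2.6424 bits


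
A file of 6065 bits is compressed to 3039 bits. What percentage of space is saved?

Space savings = (1 - Compressed/Original) × 100%
= (1 - 3039/6065) × 100%
= 49.89%


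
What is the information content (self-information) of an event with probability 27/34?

Information content I(x) = -log₂(p(x))
I = -log₂(27/34) = -log₂(0.7941)
I = 0.3326 bits


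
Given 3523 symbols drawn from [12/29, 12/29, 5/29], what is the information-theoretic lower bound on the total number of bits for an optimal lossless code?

Entropy H = 1.4908 bits/symbol
Minimum bits = H × n = 1.4908 × 3523
= 5252.03 bits


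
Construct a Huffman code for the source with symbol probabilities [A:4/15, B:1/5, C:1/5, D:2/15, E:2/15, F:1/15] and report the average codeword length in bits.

Huffman tree construction:
Combine smallest probabilities repeatedly
Resulting codes:
  A: 10 (length 2)
  B: 111 (length 3)
  C: 00 (length 2)
  D: 011 (length 3)
  E: 110 (length 3)
  F: 010 (length 3)
Average length = Σ p(s) × length(s) = 2.5333 bits


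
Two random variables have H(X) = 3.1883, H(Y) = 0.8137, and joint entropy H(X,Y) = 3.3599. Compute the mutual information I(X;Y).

I(X;Y) = H(X) + H(Y) - H(X,Y)
I(X;Y) = 3.1883 + 0.8137 - 3.3599 = 0.6421 bits


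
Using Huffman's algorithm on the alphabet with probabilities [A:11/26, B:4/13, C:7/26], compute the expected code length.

Huffman tree construction:
Combine smallest probabilities repeatedly
Resulting codes:
  A: 0 (length 1)
  B: 11 (length 2)
  C: 10 (length 2)
Average length = Σ p(s) × length(s) = 1.5769 bits


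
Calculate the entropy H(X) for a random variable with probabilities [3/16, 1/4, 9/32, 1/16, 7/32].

H(X) = -Σ p(x) log₂ p(x)
  -3/16 × log₂(3/16) = 0.4528
  -1/4 × log₂(1/4) = 0.5000
  -9/32 × log₂(9/32) = 0.5147
  -1/16 × log₂(1/16) = 0.2500
  -7/32 × log₂(7/32) = 0.4796
H(X) = 2.1972 bits


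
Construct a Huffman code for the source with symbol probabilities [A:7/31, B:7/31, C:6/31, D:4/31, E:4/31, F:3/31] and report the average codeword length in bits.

Huffman tree construction:
Combine smallest probabilities repeatedly
Resulting codes:
  A: 00 (length 2)
  B: 01 (length 2)
  C: 111 (length 3)
  D: 101 (length 3)
  E: 110 (length 3)
  F: 100 (length 3)
Average length = Σ p(s) × length(s) = 2.5484 bits


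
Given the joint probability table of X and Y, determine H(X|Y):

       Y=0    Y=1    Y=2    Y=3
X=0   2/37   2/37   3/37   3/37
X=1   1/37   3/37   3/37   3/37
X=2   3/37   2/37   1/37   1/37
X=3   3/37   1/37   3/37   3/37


H(X|Y) = Σ_y p(y) H(X|Y=y)
  p(Y=0) = 9/37, H(X|Y=0) = 1.8911
  p(Y=1) = 8/37, H(X|Y=1) = 1.9056
  p(Y=2) = 10/37, H(X|Y=2) = 1.8955
  p(Y=3) = 10/37, H(X|Y=3) = 1.8955
H(X|Y) = 0.2432×1.8911 + 0.2162×1.9056 + 0.2703×1.8955 + 0.2703×1.8955 = 1.8966 bits


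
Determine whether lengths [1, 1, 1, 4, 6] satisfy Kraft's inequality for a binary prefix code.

Kraft inequality: Σ 2^(-l_i) ≤ 1 for prefix-free code
Calculating: 2^(-1) + 2^(-1) + 2^(-1) + 2^(-4) + 2^(-6)
= 0.5 + 0.5 + 0.5 + 0.0625 + 0.015625
= 1.5781
Since 1.5781 > 1, prefix-free code does not exist


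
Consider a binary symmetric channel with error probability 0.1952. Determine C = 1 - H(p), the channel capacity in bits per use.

For BSC with error probability p:
C = 1 - H(p) where H(p) is binary entropy
H(0.1952) = -0.1952 × log₂(0.1952) - 0.8048 × log₂(0.8048)
H(p) = 0.7122
C = 1 - 0.7122 = 0.2878 bits/use


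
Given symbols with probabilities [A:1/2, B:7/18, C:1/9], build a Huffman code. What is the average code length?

Huffman tree construction:
Combine smallest probabilities repeatedly
Resulting codes:
  A: 0 (length 1)
  B: 11 (length 2)
  C: 10 (length 2)
Average length = Σ p(s) × length(s) = 1.5000 bits


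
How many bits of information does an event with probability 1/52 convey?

Information content I(x) = -log₂(p(x))
I = -log₂(1/52) = -log₂(0.0192)
I = 5.7004 bits


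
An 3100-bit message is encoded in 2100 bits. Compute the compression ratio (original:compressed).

Compression ratio = Original / Compressed
= 3100 / 2100 = 1.48:1


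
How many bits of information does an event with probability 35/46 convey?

Information content I(x) = -log₂(p(x))
I = -log₂(35/46) = -log₂(0.7609)
I = 0.3943 bits


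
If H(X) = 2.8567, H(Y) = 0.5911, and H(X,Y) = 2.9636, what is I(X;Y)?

I(X;Y) = H(X) + H(Y) - H(X,Y)
I(X;Y) = 2.8567 + 0.5911 - 2.9636 = 0.4842 bits


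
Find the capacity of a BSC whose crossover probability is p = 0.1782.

For BSC with error probability p:
C = 1 - H(p) where H(p) is binary entropy
H(0.1782) = -0.1782 × log₂(0.1782) - 0.8218 × log₂(0.8218)
H(p) = 0.6761
C = 1 - 0.6761 = 0.3239 bits/use


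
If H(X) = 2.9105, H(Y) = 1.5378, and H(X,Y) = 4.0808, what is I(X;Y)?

I(X;Y) = H(X) + H(Y) - H(X,Y)
I(X;Y) = 2.9105 + 1.5378 - 4.0808 = 0.3675 bits


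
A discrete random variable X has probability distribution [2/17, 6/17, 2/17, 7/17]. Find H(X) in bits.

H(X) = -Σ p(x) log₂ p(x)
  -2/17 × log₂(2/17) = 0.3632
  -6/17 × log₂(6/17) = 0.5303
  -2/17 × log₂(2/17) = 0.3632
  -7/17 × log₂(7/17) = 0.5271
H(X) = 1.7839 bits


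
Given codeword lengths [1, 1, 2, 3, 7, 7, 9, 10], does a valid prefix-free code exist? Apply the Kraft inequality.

Kraft inequality: Σ 2^(-l_i) ≤ 1 for prefix-free code
Calculating: 2^(-1) + 2^(-1) + 2^(-2) + 2^(-3) + 2^(-7) + 2^(-7) + 2^(-9) + 2^(-10)
= 0.5 + 0.5 + 0.25 + 0.125 + 0.0078125 + 0.0078125 + 0.001953125 + 0.0009765625
= 1.3936
Since 1.3936 > 1, prefix-free code does not exist
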